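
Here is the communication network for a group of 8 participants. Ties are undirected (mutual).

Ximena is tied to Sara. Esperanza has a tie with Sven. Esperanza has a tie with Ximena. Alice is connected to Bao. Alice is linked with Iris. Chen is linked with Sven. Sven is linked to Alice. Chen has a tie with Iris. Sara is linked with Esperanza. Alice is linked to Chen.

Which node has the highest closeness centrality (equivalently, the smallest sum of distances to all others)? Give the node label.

Farness (sum of distances to all others) for each node — Alice:12, Bao:18, Chen:13, Esperanza:13, Iris:17, Sara:18, Sven:11, Ximena:18.
The smallest farness is 11, for Sven, so Sven has the highest closeness.

Sven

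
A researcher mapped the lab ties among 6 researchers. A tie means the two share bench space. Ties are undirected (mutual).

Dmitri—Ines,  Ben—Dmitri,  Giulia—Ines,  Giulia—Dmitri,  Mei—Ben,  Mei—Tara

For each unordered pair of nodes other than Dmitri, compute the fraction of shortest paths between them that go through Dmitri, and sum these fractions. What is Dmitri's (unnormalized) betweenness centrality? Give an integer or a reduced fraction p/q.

Pairs whose geodesics pass through Dmitri — Ben–Ines: 1; Ben–Giulia: 1; Tara–Ines: 1; Tara–Giulia: 1; Mei–Ines: 1; Mei–Giulia: 1.
All other pairs contribute 0.
Summing the contributions gives betweenness(Dmitri) = 6.

6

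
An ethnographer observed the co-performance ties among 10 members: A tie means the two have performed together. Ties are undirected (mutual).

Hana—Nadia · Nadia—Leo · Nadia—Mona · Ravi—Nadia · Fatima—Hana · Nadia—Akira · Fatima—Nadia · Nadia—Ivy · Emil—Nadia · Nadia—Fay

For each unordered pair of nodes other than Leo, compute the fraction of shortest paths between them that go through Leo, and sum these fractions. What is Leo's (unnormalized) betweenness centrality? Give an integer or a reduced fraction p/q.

No shortest path between any pair of other nodes passes through Leo.
Summing the contributions gives betweenness(Leo) = 0.

0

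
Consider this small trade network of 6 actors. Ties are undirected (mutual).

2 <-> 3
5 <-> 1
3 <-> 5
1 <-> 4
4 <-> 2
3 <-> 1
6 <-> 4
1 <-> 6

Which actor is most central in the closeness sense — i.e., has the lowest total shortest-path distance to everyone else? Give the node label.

Farness (sum of distances to all others) for each node — 1:6, 2:8, 3:7, 4:7, 5:8, 6:8.
The smallest farness is 6, for 1, so 1 has the highest closeness.

1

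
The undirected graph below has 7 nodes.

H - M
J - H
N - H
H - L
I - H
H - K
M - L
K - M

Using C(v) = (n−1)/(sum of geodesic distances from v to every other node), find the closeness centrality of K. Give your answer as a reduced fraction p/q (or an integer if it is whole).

3/5

Distances from K: H:1, I:2, J:2, L:2, M:1, N:2. Sum = 10.
n = 7, so closeness = 6/10 = 3/5.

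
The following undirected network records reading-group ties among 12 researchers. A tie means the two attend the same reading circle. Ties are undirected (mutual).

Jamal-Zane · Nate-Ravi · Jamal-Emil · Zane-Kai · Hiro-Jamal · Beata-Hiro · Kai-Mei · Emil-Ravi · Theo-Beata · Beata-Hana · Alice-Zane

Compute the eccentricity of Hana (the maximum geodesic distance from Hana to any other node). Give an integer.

6

Distances from Hana: Alice:5, Beata:1, Emil:4, Hiro:2, Jamal:3, Kai:5, Mei:6, Nate:6, Ravi:5, Theo:2, Zane:4.
The largest is 6 (to Nate and Mei), so the eccentricity of Hana is 6.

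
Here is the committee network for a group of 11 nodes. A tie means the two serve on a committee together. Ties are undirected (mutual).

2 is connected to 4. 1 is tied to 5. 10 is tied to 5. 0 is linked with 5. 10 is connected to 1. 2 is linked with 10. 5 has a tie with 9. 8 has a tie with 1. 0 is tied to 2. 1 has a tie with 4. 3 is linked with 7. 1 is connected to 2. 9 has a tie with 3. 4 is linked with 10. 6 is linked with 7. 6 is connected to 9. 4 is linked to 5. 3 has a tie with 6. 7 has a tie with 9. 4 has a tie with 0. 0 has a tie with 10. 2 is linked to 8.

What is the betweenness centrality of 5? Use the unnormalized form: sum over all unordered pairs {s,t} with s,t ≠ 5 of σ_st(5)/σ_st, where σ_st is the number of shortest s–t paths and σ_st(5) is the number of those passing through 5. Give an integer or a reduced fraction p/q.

97/4

Pairs whose geodesics pass through 5 — 6–4: 1; 6–8: 1; 6–1: 1; 6–2: 4/4; 6–0: 1; 6–10: 1; 7–4: 1; 7–8: 1; 7–1: 1; 7–2: 4/4; 7–0: 1; 7–10: 1; 9–4: 1; 9–8: 1 … (+11 more pairs).
All other pairs contribute 0.
Summing the contributions gives betweenness(5) = 97/4.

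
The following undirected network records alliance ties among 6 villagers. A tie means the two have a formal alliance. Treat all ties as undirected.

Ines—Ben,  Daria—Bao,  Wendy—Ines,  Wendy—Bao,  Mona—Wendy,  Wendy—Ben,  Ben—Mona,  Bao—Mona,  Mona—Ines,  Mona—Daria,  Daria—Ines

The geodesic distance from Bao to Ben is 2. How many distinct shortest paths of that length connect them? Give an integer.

The shortest distance is 2. The length-2 paths are: Bao–Wendy–Ben; Bao–Mona–Ben.
That gives 2 distinct shortest paths.

2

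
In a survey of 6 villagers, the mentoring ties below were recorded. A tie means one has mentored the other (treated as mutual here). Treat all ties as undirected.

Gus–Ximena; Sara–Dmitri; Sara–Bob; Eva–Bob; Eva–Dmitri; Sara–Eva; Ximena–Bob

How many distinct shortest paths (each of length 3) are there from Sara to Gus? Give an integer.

The shortest distance is 3, and the only length-3 path is Sara–Bob–Ximena–Gus. So there is exactly 1 shortest path.

1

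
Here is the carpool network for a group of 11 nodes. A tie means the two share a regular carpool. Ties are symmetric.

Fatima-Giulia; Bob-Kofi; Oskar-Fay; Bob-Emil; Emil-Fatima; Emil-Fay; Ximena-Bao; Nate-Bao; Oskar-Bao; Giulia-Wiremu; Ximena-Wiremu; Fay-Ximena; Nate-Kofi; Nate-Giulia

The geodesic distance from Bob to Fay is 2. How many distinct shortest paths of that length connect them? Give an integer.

1

The shortest distance is 2, and the only length-2 path is Bob–Emil–Fay. So there is exactly 1 shortest path.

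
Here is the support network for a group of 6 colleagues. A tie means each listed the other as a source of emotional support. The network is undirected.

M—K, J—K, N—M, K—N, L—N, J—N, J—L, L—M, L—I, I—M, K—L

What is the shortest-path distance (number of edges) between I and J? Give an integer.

One shortest route is I – L – J, which uses 2 edges, and I and J are not directly tied, so nothing shorter exists. So d(I,J) = 2.

2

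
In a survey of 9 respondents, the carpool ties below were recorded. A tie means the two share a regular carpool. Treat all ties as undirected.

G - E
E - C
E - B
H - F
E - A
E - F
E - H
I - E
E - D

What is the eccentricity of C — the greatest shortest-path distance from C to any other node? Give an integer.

2

Distances from C: A:2, B:2, D:2, E:1, F:2, G:2, H:2, I:2.
The largest is 2 (to I, F, H, A, G, B, and D), so the eccentricity of C is 2.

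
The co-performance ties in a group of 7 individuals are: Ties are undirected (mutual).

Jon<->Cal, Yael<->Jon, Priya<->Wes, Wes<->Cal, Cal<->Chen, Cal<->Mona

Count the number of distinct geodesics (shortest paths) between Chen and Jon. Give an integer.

The shortest distance is 2, and the only length-2 path is Chen–Cal–Jon. So there is exactly 1 shortest path.

1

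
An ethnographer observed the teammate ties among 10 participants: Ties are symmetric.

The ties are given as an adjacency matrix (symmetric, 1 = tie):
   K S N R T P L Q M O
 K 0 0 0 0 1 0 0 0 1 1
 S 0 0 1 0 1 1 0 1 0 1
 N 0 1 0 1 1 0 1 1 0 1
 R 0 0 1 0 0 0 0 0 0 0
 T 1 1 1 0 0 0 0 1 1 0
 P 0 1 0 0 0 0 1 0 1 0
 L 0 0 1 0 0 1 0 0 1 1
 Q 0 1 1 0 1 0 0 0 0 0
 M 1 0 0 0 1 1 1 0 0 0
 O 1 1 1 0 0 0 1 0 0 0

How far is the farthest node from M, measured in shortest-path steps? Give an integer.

3

Distances from M: K:1, L:1, N:2, O:2, P:1, Q:2, R:3, S:2, T:1.
The largest is 3 (to R), so the eccentricity of M is 3.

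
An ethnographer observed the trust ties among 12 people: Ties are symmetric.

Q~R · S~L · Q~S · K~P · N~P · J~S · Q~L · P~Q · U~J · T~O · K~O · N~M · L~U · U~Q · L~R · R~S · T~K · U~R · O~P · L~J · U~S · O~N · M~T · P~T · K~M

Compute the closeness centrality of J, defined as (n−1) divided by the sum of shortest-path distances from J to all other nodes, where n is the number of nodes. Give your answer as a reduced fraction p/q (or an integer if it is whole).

Distances from J: K:4, L:1, M:5, N:4, O:4, P:3, Q:2, R:2, S:1, T:4, U:1. Sum = 31.
n = 12, so closeness = 11/31.

11/31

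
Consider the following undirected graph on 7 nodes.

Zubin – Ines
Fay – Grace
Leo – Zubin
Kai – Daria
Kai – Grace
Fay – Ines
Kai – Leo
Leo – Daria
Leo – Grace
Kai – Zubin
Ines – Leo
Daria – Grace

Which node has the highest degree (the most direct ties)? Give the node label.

Degrees — Daria:3, Fay:2, Grace:4, Ines:3, Kai:4, Leo:5, Zubin:3.
The maximum is 5, attained only by Leo.

Leo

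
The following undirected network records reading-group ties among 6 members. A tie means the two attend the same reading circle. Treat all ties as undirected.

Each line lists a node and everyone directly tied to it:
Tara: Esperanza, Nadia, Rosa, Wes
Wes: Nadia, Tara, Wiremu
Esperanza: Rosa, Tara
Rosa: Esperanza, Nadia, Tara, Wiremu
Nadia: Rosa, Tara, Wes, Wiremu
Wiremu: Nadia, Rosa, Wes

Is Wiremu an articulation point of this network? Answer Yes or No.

Even without Wiremu, every remaining node can still reach every other (the residual graph is connected), so Wiremu is not a cut vertex.

No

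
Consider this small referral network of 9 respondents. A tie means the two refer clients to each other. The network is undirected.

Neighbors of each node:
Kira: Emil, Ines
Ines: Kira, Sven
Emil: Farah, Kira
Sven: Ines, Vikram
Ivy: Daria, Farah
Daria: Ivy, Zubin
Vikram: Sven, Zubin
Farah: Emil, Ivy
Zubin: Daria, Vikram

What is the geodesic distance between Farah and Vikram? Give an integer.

One shortest route is Farah – Ivy – Daria – Zubin – Vikram, which uses 4 edges, and at distance 3 from Farah we only reach {Ines, Zubin}, which does not include Vikram. So d(Farah,Vikram) = 4.

4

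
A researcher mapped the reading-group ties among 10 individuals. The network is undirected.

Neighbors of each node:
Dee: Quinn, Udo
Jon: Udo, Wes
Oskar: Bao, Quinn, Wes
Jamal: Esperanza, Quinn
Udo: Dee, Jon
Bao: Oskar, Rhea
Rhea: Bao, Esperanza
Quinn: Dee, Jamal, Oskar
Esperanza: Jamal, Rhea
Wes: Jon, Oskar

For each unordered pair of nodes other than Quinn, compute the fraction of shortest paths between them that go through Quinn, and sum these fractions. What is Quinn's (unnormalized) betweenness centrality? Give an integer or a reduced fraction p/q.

43/3

Pairs whose geodesics pass through Quinn — Oskar–Udo: 1/2; Oskar–Dee: 1; Oskar–Jamal: 1; Oskar–Esperanza: 1/2; Wes–Dee: 1/2; Wes–Jamal: 1; Wes–Esperanza: 1/2; Jon–Jamal: 2/2; Jon–Esperanza: 2/3; Udo–Jamal: 1; Udo–Esperanza: 1; Udo–Rhea: 2/3; Udo–Bao: 1/2; Dee–Jamal: 1 … (+4 more pairs).
All other pairs contribute 0.
Summing the contributions gives betweenness(Quinn) = 43/3.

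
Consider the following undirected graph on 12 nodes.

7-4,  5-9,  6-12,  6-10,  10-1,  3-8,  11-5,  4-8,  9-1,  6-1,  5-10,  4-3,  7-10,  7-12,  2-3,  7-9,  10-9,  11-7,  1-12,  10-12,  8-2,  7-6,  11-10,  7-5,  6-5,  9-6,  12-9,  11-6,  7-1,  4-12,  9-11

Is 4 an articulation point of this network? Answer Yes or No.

Removing 4 leaves {1, 5, 6, 7, 9, 10, 11, and 12} with no path to {2, 3, and 8}, so the network splits into 2 components. 4 is a cut vertex.

Yes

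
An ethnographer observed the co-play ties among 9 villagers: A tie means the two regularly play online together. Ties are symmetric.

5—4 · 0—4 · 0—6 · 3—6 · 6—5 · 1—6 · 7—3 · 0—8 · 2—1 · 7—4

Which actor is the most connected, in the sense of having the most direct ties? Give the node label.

Degrees — 0:3, 1:2, 2:1, 3:2, 4:3, 5:2, 6:4, 7:2, 8:1.
The maximum is 4, attained only by 6.

6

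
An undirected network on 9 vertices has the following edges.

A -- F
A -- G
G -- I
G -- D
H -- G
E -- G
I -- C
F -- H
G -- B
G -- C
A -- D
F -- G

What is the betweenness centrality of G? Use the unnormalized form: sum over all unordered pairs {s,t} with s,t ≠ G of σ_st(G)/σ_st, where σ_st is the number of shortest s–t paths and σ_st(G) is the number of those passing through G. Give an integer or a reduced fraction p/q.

23

Pairs whose geodesics pass through G — A–I: 1; A–B: 1; A–H: 1/2; A–C: 1; A–E: 1; I–B: 1; I–H: 1; I–D: 1; I–F: 1; I–E: 1; B–H: 1; B–D: 1; B–C: 1; B–F: 1 … (+10 more pairs).
All other pairs contribute 0.
Summing the contributions gives betweenness(G) = 23.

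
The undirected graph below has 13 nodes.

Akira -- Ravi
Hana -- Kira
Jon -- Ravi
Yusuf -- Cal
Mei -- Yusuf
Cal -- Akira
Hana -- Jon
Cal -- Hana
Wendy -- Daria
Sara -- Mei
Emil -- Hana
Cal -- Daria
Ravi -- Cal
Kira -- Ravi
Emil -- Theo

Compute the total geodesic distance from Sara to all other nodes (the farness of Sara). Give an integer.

Distances from Sara: Akira:4, Cal:3, Daria:4, Emil:5, Hana:4, Jon:5, Kira:5, Mei:1, Ravi:4, Theo:6, Wendy:5, Yusuf:2.
Sum = 4 + 3 + 4 + 5 + 4 + 5 + 5 + 1 + 4 + 6 + 5 + 2 = 48.

48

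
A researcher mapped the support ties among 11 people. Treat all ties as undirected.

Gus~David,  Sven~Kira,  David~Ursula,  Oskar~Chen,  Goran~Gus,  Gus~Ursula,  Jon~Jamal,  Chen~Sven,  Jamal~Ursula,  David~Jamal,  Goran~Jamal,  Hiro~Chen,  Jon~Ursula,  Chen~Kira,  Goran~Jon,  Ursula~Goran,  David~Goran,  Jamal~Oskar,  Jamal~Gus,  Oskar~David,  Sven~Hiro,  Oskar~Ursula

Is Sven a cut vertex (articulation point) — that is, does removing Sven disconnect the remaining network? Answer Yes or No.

No

Even without Sven, every remaining node can still reach every other (the residual graph is connected), so Sven is not a cut vertex.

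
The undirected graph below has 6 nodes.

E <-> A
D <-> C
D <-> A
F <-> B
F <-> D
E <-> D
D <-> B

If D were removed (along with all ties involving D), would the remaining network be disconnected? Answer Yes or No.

Yes

Removing D leaves {A and E} with no path to {B and F}, so the network splits into 3 components. D is a cut vertex.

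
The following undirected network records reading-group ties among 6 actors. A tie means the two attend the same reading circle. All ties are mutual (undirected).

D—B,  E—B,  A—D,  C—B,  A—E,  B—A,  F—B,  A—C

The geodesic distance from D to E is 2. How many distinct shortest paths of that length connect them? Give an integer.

The shortest distance is 2. The length-2 paths are: D–B–E; D–A–E.
That gives 2 distinct shortest paths.

2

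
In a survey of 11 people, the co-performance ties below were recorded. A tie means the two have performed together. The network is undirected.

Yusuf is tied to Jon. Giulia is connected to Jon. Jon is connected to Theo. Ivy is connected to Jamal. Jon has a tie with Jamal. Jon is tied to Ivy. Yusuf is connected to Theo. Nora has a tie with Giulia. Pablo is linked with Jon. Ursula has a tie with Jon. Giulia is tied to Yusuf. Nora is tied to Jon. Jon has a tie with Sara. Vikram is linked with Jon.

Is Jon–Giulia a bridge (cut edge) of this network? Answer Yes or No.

Even without that edge, Jon still reaches Giulia via Jon – Yusuf – Giulia, so the network stays connected. Not a bridge.

No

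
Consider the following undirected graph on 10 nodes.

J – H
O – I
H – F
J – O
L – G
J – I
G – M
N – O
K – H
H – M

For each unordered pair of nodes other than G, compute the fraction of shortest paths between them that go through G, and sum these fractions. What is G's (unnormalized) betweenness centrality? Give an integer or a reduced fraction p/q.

8

Pairs whose geodesics pass through G — L–J: 1; L–O: 1; L–H: 1; L–F: 1; L–I: 1; L–M: 1; L–N: 1; L–K: 1.
All other pairs contribute 0.
Summing the contributions gives betweenness(G) = 8.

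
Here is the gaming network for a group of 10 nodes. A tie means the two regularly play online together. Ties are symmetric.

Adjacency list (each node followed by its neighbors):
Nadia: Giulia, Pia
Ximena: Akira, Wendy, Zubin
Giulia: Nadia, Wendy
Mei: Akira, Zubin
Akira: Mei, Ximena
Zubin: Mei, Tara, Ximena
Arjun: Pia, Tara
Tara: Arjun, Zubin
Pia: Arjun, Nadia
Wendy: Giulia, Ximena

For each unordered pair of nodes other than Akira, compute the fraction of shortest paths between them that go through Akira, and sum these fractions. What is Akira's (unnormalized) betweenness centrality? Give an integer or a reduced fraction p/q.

Pairs whose geodesics pass through Akira — Nadia–Mei: 1/3; Mei–Ximena: 1/2; Mei–Wendy: 1/2; Mei–Giulia: 1/2.
All other pairs contribute 0.
Summing the contributions gives betweenness(Akira) = 11/6.

11/6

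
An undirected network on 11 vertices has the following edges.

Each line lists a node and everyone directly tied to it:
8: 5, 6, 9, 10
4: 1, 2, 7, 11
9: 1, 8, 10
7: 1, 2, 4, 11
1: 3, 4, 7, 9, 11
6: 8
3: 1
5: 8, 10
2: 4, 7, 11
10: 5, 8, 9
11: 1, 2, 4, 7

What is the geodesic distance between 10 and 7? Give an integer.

One shortest route is 10 – 9 – 1 – 7, which uses 3 edges, and at distance 2 from 10 we only reach {1, 6}, which does not include 7. So d(10,7) = 3.

3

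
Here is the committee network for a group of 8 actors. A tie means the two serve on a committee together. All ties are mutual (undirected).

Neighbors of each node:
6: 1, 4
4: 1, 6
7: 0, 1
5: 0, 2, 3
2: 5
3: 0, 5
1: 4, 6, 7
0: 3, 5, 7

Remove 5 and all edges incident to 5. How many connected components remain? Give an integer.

2

Without 5, the remaining ties split the others into: {0, 1, 3, 4, 6, 7}; {2}.
That's 2 separate components.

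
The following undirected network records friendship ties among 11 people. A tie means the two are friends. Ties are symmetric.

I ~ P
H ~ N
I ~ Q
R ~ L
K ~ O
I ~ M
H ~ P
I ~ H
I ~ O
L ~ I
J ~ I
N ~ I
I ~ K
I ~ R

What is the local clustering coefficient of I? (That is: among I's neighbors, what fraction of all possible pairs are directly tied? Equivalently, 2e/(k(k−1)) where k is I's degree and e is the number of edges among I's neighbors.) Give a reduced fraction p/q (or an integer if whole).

I's neighbors: H, J, K, L, M, N, O, P, Q, and R (k = 10).
Possible neighbor pairs: C(10,2) = 45. Edges among them: H–N, H–P, K–O, L–R → e = 4.
Clustering(I) = 4/45.

4/45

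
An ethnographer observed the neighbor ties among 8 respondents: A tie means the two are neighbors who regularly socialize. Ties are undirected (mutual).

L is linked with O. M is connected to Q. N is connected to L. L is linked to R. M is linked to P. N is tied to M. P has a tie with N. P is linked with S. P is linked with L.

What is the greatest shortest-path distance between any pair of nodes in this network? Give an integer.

4

Eccentricity of each node (its greatest distance to any other): L:3, M:3, N:2, O:4, P:2, Q:4, R:4, S:3.
The maximum eccentricity is 4, realized for instance by the pair R–Q via R – L – P – M – Q. So the diameter is 4.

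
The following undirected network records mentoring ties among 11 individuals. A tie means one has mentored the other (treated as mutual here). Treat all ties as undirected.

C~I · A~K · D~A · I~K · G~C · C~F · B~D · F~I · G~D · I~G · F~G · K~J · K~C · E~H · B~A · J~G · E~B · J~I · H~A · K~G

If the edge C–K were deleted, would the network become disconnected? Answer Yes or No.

Even without that edge, C still reaches K via C – G – K, so the network stays connected. Not a bridge.

No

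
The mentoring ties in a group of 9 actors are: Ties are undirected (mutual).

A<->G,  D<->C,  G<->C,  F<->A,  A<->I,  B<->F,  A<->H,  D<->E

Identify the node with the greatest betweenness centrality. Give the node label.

A

Unnormalized betweenness of each node: A:21, B:0, C:12, D:7, E:0, F:7, G:15, H:0, I:0.
A has the largest value, 21, making it the main broker — the node through which the most shortest paths run.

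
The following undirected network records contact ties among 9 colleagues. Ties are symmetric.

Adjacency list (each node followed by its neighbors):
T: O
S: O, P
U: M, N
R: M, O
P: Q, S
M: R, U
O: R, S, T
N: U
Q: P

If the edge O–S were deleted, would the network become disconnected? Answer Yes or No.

Without the O–S edge there is no alternate route between O and S, so the network disconnects. It is a bridge.

Yes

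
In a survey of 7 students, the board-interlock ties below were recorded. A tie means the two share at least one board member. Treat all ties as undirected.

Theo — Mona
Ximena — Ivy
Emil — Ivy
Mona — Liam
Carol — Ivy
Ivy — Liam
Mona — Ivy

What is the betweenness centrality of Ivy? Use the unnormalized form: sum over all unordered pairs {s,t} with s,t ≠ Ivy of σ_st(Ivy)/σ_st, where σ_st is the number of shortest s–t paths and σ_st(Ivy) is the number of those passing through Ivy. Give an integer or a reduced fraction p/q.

12

Pairs whose geodesics pass through Ivy — Liam–Carol: 1; Liam–Ximena: 1; Liam–Emil: 1; Carol–Mona: 1; Carol–Ximena: 1; Carol–Emil: 1; Carol–Theo: 1; Mona–Ximena: 1; Mona–Emil: 1; Ximena–Emil: 1; Ximena–Theo: 1; Emil–Theo: 1.
All other pairs contribute 0.
Summing the contributions gives betweenness(Ivy) = 12.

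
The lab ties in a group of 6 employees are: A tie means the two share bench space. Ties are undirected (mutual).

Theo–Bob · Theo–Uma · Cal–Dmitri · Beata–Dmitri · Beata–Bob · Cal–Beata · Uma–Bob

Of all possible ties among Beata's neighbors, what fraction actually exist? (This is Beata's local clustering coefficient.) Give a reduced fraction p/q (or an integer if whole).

1/3

Beata's neighbors: Bob, Cal, and Dmitri (k = 3).
Possible neighbor pairs: C(3,2) = 3. Edges among them: Cal–Dmitri → e = 1.
Clustering(Beata) = 1/3.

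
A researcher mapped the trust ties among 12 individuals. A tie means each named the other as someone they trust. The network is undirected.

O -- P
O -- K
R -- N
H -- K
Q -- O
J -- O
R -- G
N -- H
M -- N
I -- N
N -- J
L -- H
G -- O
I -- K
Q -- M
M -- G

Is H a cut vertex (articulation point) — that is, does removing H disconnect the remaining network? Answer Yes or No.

Yes

Removing H leaves {G, I, J, K, M, N, O, P, Q, and R} with no path to {L}, so the network splits into 2 components. H is a cut vertex.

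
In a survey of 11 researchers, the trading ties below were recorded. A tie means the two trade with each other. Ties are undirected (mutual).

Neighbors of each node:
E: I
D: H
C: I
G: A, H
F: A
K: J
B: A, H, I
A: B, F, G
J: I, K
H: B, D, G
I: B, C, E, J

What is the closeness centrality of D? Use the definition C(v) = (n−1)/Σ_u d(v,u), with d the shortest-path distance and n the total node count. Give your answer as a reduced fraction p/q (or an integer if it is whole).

5/16

Distances from D: A:3, B:2, C:4, E:4, F:4, G:2, H:1, I:3, J:4, K:5. Sum = 32.
n = 11, so closeness = 10/32 = 5/16.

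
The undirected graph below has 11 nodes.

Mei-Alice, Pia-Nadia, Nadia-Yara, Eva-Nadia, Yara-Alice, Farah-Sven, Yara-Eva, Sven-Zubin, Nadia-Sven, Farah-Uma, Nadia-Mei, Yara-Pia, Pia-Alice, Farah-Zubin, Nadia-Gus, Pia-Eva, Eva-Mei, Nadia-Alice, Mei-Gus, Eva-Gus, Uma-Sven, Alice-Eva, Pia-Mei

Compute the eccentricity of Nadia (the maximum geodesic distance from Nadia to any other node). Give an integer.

Distances from Nadia: Alice:1, Eva:1, Farah:2, Gus:1, Mei:1, Pia:1, Sven:1, Uma:2, Yara:1, Zubin:2.
The largest is 2 (to Farah, Uma, and Zubin), so the eccentricity of Nadia is 2.

2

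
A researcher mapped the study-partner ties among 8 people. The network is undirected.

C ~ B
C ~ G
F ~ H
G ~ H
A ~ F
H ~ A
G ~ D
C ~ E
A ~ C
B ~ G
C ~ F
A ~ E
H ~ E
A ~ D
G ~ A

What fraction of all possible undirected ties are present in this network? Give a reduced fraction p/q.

15/28

There are 15 edges and 8 nodes, so the maximum possible is C(8,2) = 28.
Density = 15/28.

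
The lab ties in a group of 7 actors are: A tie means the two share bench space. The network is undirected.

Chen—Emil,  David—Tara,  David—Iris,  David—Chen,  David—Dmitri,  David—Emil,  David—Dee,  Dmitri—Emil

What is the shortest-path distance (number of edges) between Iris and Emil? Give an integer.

One shortest route is Iris – David – Emil, which uses 2 edges, and Iris and Emil are not directly tied, so nothing shorter exists. So d(Iris,Emil) = 2.

2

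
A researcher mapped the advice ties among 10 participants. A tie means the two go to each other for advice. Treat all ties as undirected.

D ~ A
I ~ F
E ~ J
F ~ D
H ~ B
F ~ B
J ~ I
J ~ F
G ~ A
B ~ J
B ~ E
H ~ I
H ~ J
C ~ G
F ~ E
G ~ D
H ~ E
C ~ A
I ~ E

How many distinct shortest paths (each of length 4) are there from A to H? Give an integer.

The shortest distance is 4. The length-4 paths are: A–D–F–J–H; A–D–F–E–H; A–D–F–I–H; A–D–F–B–H.
That gives 4 distinct shortest paths.

4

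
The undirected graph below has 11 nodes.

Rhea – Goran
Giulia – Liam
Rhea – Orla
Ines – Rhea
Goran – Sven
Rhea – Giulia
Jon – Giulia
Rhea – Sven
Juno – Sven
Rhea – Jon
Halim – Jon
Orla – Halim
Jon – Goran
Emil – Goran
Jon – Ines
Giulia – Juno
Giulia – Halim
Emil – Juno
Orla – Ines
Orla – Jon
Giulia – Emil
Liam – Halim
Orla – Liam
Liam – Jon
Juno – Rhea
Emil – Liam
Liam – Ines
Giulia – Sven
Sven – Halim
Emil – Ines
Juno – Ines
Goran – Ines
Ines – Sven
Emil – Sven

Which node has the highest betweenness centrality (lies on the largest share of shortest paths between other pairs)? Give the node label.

Ines

Unnormalized betweenness of each node: Emil:19/12, Giulia:29/10, Goran:13/20, Halim:31/30, Ines:61/15, Jon:31/12, Juno:11/30, Liam:7/4, Orla:3/4, Rhea:157/60, Sven:27/10.
Ines has the largest value, 61/15, making it the main broker — the node through which the most shortest paths run.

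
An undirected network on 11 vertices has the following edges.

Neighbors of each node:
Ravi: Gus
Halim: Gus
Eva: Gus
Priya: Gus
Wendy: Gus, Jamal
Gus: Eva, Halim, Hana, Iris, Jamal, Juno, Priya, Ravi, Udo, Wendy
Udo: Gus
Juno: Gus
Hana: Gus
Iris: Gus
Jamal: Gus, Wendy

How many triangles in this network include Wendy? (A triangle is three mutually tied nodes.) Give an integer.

Wendy's neighbors: Gus and Jamal.
Neighbor pairs that are themselves tied: Wendy–Gus–Jamal. Each forms one triangle with Wendy, for 1 in total.

1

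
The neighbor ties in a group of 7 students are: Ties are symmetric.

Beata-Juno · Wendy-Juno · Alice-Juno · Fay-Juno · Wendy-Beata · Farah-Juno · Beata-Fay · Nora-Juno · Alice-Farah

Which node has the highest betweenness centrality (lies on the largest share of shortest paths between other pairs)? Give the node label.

Unnormalized betweenness of each node: Alice:0, Beata:1/2, Farah:0, Fay:0, Juno:23/2, Nora:0, Wendy:0.
Juno has the largest value, 23/2, making it the main broker — the node through which the most shortest paths run.

Juno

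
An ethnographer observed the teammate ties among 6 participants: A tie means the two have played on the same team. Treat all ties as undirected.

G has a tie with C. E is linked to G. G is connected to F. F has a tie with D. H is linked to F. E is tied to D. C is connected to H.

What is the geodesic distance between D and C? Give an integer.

3

One shortest route is D – F – G – C, which uses 3 edges, and at distance 2 from D we only reach {G, H}, which does not include C. So d(D,C) = 3.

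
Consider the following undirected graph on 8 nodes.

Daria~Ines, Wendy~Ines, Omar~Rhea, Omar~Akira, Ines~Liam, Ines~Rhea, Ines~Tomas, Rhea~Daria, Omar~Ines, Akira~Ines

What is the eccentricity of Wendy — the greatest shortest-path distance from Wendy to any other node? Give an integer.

2

Distances from Wendy: Akira:2, Daria:2, Ines:1, Liam:2, Omar:2, Rhea:2, Tomas:2.
The largest is 2 (to Rhea, Daria, Akira, Tomas, Liam, and Omar), so the eccentricity of Wendy is 2.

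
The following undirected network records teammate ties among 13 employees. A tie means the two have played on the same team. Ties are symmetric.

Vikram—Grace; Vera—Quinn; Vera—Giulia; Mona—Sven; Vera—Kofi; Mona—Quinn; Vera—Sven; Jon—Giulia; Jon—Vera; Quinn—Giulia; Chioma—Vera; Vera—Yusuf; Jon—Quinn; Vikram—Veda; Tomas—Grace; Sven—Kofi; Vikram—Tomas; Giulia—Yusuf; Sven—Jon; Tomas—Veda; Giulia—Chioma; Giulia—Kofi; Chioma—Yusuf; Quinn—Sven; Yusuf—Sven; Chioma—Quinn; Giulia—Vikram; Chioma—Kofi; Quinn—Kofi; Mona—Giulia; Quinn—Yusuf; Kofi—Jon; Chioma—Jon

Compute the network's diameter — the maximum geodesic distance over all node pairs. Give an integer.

4

Eccentricity of each node (its greatest distance to any other): Chioma:3, Giulia:2, Grace:4, Jon:3, Kofi:3, Mona:3, Quinn:3, Sven:4, Tomas:4, Veda:4, Vera:3, Vikram:3, Yusuf:3.
The maximum eccentricity is 4, realized for instance by the pair Sven–Grace via Sven – Quinn – Giulia – Vikram – Grace. So the diameter is 4.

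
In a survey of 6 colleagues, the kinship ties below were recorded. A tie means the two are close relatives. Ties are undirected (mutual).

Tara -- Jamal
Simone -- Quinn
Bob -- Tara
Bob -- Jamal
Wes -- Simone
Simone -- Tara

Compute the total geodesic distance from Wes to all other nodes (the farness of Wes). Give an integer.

11

Distances from Wes: Bob:3, Jamal:3, Quinn:2, Simone:1, Tara:2.
Sum = 3 + 3 + 2 + 1 + 2 = 11.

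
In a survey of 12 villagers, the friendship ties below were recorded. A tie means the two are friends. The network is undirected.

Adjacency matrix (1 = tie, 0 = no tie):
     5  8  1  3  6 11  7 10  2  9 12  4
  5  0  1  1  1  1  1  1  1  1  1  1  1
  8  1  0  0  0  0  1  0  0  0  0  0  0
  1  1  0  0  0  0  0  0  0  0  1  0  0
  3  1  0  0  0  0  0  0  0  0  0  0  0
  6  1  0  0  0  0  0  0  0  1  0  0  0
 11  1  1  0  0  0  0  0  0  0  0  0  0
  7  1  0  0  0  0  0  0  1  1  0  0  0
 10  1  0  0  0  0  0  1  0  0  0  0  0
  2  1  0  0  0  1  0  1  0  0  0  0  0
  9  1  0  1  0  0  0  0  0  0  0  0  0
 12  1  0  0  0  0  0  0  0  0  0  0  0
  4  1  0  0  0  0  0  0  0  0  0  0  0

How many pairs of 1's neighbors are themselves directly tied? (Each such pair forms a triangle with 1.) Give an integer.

1's neighbors: 5 and 9.
Neighbor pairs that are themselves tied: 1–5–9. Each forms one triangle with 1, for 1 in total.

1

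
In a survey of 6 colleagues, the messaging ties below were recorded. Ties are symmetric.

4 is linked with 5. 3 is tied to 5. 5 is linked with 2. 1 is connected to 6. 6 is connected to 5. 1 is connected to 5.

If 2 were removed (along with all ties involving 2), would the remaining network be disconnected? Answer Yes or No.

No

Even without 2, every remaining node can still reach every other (the residual graph is connected), so 2 is not a cut vertex.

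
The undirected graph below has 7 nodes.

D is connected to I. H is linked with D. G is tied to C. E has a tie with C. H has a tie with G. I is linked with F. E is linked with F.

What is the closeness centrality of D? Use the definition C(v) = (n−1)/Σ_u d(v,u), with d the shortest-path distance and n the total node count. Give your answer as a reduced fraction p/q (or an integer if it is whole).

Distances from D: C:3, E:3, F:2, G:2, H:1, I:1. Sum = 12.
n = 7, so closeness = 6/12 = 1/2.

1/2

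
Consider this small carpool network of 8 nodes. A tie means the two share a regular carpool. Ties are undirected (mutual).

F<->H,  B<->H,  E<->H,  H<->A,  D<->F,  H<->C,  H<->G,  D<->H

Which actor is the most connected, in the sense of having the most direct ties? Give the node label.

Degrees — A:1, B:1, C:1, D:2, E:1, F:2, G:1, H:7.
The maximum is 7, attained only by H.

H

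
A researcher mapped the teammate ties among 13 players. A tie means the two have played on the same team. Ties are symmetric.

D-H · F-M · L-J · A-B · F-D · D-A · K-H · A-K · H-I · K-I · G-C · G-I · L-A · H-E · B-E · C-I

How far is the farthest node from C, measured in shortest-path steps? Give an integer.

Distances from C: A:3, B:4, D:3, E:3, F:4, G:1, H:2, I:1, J:5, K:2, L:4, M:5.
The largest is 5 (to M and J), so the eccentricity of C is 5.

5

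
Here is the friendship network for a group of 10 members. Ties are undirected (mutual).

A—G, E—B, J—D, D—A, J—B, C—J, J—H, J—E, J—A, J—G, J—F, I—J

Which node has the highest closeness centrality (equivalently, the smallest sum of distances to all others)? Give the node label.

Farness (sum of distances to all others) for each node — A:15, B:16, C:17, D:16, E:16, F:17, G:16, H:17, I:17, J:9.
The smallest farness is 9, for J, so J has the highest closeness.

J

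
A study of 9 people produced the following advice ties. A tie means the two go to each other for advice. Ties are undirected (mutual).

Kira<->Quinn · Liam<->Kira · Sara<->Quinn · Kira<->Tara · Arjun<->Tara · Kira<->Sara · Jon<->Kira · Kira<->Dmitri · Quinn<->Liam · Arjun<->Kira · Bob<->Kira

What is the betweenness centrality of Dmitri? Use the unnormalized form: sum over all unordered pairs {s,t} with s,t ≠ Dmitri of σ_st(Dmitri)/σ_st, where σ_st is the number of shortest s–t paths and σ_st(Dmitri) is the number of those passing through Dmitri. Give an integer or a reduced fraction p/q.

No shortest path between any pair of other nodes passes through Dmitri.
Summing the contributions gives betweenness(Dmitri) = 0.

0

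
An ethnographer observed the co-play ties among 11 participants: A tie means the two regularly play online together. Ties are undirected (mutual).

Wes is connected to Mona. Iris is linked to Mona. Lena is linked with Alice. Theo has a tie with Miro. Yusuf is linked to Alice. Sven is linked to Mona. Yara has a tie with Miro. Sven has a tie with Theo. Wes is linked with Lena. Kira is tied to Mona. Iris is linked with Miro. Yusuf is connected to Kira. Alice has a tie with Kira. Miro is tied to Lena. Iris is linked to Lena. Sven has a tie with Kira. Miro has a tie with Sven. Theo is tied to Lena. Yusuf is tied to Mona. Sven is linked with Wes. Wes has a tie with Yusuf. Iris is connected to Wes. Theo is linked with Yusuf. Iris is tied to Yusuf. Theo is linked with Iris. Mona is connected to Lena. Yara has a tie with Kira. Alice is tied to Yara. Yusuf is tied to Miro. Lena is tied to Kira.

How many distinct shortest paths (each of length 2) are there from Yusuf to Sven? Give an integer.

The shortest distance is 2. The length-2 paths are: Yusuf–Wes–Sven; Yusuf–Theo–Sven; Yusuf–Mona–Sven; Yusuf–Miro–Sven; Yusuf–Kira–Sven.
That gives 5 distinct shortest paths.

5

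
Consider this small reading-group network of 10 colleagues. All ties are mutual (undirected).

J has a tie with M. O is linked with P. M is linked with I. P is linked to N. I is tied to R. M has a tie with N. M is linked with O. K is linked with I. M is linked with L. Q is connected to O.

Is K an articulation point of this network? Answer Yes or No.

No

Even without K, every remaining node can still reach every other (the residual graph is connected), so K is not a cut vertex.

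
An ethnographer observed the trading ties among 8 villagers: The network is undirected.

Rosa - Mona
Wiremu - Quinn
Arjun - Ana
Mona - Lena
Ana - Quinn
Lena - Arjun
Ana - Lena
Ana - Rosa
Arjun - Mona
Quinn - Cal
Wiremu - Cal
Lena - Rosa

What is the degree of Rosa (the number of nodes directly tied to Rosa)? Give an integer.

3

Rosa is directly tied to Ana, Lena, and Mona. That is 3 neighbors, so the degree of Rosa is 3.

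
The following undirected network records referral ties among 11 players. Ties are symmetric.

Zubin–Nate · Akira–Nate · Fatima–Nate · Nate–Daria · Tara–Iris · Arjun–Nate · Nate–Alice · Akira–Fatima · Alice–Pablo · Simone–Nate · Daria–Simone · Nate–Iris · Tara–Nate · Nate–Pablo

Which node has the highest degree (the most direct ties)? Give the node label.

Degrees — Akira:2, Alice:2, Arjun:1, Daria:2, Fatima:2, Iris:2, Nate:10, Pablo:2, Simone:2, Tara:2, Zubin:1.
The maximum is 10, attained only by Nate.

Nate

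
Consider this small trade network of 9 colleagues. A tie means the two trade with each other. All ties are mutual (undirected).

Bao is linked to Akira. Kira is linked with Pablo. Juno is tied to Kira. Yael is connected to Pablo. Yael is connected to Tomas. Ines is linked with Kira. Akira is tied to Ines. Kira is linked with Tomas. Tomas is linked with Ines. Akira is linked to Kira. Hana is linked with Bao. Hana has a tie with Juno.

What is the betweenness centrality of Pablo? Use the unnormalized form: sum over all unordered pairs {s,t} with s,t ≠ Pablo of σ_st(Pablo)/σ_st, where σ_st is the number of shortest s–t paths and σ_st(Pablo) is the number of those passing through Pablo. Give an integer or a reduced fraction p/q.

13/6

Pairs whose geodesics pass through Pablo — Yael–Akira: 1/3; Yael–Bao: 1/3; Yael–Hana: 1/2; Yael–Juno: 1/2; Yael–Kira: 1/2.
All other pairs contribute 0.
Summing the contributions gives betweenness(Pablo) = 13/6.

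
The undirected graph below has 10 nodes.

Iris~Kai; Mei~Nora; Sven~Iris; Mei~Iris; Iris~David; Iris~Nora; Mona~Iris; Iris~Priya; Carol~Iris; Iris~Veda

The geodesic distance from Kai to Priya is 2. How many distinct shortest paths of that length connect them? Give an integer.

The shortest distance is 2, and the only length-2 path is Kai–Iris–Priya. So there is exactly 1 shortest path.

1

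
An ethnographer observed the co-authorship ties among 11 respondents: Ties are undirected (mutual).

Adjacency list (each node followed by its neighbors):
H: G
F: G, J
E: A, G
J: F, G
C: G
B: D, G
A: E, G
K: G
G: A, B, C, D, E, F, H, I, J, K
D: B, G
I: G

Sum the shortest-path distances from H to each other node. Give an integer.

Distances from H: A:2, B:2, C:2, D:2, E:2, F:2, G:1, I:2, J:2, K:2.
Sum = 2 + 2 + 2 + 2 + 2 + 2 + 1 + 2 + 2 + 2 = 19.

19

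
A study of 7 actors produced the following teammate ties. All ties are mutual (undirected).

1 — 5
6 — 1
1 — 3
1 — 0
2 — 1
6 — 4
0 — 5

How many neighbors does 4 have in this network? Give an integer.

1

4 is directly tied to 6. That is 1 neighbor, so the degree of 4 is 1.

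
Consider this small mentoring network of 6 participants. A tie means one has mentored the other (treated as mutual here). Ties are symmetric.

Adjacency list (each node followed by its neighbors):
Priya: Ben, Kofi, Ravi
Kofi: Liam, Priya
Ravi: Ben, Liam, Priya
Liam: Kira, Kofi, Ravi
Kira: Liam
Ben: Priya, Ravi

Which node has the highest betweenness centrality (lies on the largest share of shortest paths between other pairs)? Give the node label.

Unnormalized betweenness of each node: Ben:0, Kira:0, Kofi:1, Liam:9/2, Priya:3/2, Ravi:3.
Liam has the largest value, 9/2, making it the main broker — the node through which the most shortest paths run.

Liam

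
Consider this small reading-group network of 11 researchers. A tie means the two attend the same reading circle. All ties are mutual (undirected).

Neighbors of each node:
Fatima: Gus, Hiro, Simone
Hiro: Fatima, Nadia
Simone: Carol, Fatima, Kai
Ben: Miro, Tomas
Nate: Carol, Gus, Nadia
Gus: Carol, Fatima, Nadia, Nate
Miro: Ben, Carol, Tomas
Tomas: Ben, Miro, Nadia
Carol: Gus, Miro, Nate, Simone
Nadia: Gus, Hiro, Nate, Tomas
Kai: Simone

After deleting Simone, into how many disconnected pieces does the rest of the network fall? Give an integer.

2

Without Simone, the remaining ties split the others into: {Ben, Carol, Fatima, Gus, Hiro, Miro, Nadia, Nate, Tomas}; {Kai}.
That's 2 separate components.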